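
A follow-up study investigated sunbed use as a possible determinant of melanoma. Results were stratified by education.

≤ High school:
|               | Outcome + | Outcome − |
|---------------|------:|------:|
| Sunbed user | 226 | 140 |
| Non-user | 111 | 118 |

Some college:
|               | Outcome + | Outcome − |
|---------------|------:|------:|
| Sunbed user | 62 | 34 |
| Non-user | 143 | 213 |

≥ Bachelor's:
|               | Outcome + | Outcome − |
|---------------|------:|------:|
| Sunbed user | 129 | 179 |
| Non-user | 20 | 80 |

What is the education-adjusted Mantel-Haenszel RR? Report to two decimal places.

RR_MH = Σ(aᵢ·n₀ᵢ/nᵢ) / Σ(cᵢ·n₁ᵢ/nᵢ), with n₁ᵢ = aᵢ+bᵢ (exposed), n₀ᵢ = cᵢ+dᵢ (unexposed), nᵢ = n₁ᵢ+n₀ᵢ.
Stratum 1 (≤ High school): n₁ = 366, n₀ = 229, n = 595; a·n₀/n = 226·229/595 = 86.9815; c·n₁/n = 111·366/595 = 68.2790
Stratum 2 (Some college): n₁ = 96, n₀ = 356, n = 452; a·n₀/n = 62·356/452 = 48.8319; c·n₁/n = 143·96/452 = 30.3717
Stratum 3 (≥ Bachelor's): n₁ = 308, n₀ = 100, n = 408; a·n₀/n = 129·100/408 = 31.6176; c·n₁/n = 20·308/408 = 15.0980
RR_MH = (86.9815 + 48.8319 + 31.6176) / (68.2790 + 30.3717 + 15.0980) = 167.4310 / 113.7487 = 1.47194

1.47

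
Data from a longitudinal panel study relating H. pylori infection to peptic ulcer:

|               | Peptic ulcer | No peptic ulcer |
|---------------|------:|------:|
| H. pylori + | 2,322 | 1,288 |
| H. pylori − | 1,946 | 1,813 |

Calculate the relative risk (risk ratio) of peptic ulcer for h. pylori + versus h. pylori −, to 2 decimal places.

Cells: a = 2322, b = 1288, c = 1946, d = 1813.
Risk in exposed = 2322/3610 = 0.64321; risk in unexposed = 1946/3759 = 0.51769.
RR = 0.64321 / 0.51769 = 1.24247
The risk among the exposed is 1.24 times that among the unexposed.

1.24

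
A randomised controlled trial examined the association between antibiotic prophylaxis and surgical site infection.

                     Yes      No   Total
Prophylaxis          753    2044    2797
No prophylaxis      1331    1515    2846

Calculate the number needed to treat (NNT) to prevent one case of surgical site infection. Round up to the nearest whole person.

6

Risk in treated group = 753/2797 = 0.26922; risk in control = 1331/2846 = 0.46767.
Absolute risk reduction = 0.46767 − 0.26922 = 0.19846
NNT = 1 / ARR = 1 / 0.19846 = 5.039 → round up → 6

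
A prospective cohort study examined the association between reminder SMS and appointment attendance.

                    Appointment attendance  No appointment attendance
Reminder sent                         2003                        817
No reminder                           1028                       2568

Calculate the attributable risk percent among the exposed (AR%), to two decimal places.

59.75

Cells: a = 2003, b = 817, c = 1028, d = 2568.
Risk in exposed = 2003/2820 = 0.71028; risk in unexposed = 1028/3596 = 0.28587.
RR = 0.71028/0.28587 = 2.48461
AR% = (RR − 1)/RR × 100 = (2.48461 − 1)/2.48461 × 100 = 59.7523%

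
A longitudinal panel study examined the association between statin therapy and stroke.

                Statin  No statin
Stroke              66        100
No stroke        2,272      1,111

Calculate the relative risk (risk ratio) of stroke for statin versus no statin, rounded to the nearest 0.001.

Reading the table with exposure as columns: a = 66 (Statin, case), b = 2272 (Statin, non-case), c = 100 (No statin, case), d = 1111.
Risk in exposed = 66/2338 = 0.02823; risk in unexposed = 100/1211 = 0.08258.
RR = 0.02823 / 0.08258 = 0.34186
The risk is 66% lower among the exposed than among the unexposed.

0.342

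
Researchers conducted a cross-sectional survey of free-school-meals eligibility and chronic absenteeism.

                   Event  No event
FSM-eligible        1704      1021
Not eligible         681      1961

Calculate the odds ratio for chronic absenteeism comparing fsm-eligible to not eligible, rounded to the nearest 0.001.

4.806

Cells: a = 1704, b = 1021, c = 681, d = 1961.
OR = (a·d)/(b·c) = (1704 × 1961) / (1021 × 681) = 3341544 / 695301 = 4.80590
The odds of chronic absenteeism are about 4.81 times as high in the fsm-eligible group.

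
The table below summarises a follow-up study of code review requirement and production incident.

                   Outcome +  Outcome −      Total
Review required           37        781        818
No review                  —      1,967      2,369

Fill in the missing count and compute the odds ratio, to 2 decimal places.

0.23

The missing cell is in the unexposed row: 2369 − 1967 = 402.
So a = 37, b = 781, c = 402, d = 1967.
OR = (a·d)/(b·c) = (37 × 1967) / (781 × 402) = 72779 / 313962 = 0.23181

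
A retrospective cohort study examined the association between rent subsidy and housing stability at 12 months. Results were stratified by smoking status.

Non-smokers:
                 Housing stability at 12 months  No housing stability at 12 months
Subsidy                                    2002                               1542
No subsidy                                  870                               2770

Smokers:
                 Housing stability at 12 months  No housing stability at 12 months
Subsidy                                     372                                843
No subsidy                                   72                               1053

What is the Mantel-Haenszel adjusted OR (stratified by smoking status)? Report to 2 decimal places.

4.42

OR_MH = Σ(aᵢdᵢ/nᵢ) / Σ(bᵢcᵢ/nᵢ), where nᵢ is the stratum total.
Stratum 1 (Non-smokers): n = 7184; a·d/n = 2002·2770/7184 = 771.9293; b·c/n = 1542·870/7184 = 186.7400
Stratum 2 (Smokers): n = 2340; a·d/n = 372·1053/2340 = 167.4000; b·c/n = 843·72/2340 = 25.9385
OR_MH = (771.9293 + 167.4000) / (186.7400 + 25.9385) = 939.3293 / 212.6784 = 4.41666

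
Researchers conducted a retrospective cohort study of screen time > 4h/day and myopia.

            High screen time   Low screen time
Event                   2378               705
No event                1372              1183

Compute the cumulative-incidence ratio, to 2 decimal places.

Reading the table with exposure as columns: a = 2378 (High screen time, case), b = 1372 (High screen time, non-case), c = 705 (Low screen time, case), d = 1183.
Risk in exposed = 2378/3750 = 0.63413; risk in unexposed = 705/1888 = 0.37341.
RR = 0.63413 / 0.37341 = 1.69822
The risk among the exposed is 1.70 times that among the unexposed.

1.70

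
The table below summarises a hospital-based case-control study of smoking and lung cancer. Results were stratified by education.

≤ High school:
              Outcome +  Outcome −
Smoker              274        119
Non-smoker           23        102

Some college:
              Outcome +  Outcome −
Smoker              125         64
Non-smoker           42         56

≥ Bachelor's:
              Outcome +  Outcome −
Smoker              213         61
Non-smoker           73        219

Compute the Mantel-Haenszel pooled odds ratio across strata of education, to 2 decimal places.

OR_MH = Σ(aᵢdᵢ/nᵢ) / Σ(bᵢcᵢ/nᵢ), where nᵢ is the stratum total.
Stratum 1 (≤ High school): n = 518; a·d/n = 274·102/518 = 53.9537; b·c/n = 119·23/518 = 5.2838
Stratum 2 (Some college): n = 287; a·d/n = 125·56/287 = 24.3902; b·c/n = 64·42/287 = 9.3659
Stratum 3 (≥ Bachelor's): n = 566; a·d/n = 213·219/566 = 82.4152; b·c/n = 61·73/566 = 7.8675
OR_MH = (53.9537 + 24.3902 + 82.4152) / (5.2838 + 9.3659 + 7.8675) = 160.7591 / 22.5171 = 7.13941

7.14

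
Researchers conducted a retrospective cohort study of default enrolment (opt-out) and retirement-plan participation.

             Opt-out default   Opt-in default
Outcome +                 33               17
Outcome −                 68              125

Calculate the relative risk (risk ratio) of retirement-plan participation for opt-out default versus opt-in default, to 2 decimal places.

Reading the table with exposure as columns: a = 33 (Opt-out default, case), b = 68 (Opt-out default, non-case), c = 17 (Opt-in default, case), d = 125.
Risk in exposed = 33/101 = 0.32673; risk in unexposed = 17/142 = 0.11972.
RR = 0.32673 / 0.11972 = 2.72918
The risk among the exposed is 2.73 times that among the unexposed.

2.73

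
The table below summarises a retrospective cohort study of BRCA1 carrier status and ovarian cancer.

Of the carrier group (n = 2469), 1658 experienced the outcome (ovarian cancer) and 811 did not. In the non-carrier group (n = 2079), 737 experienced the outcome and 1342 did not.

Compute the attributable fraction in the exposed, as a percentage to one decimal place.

47.2

From the description: a = 1658, b = 811, c = 737, d = 1342.
Risk in exposed = 1658/2469 = 0.67153; risk in unexposed = 737/2079 = 0.35450.
RR = 0.67153/0.35450 = 1.89431
AR% = (RR − 1)/RR × 100 = (1.89431 − 1)/1.89431 × 100 = 47.2103%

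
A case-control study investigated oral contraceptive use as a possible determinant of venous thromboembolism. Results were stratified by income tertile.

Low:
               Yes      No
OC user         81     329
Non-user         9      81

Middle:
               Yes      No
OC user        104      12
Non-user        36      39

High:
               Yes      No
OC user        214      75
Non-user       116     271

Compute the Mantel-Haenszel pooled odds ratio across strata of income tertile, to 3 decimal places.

5.707

OR_MH = Σ(aᵢdᵢ/nᵢ) / Σ(bᵢcᵢ/nᵢ), where nᵢ is the stratum total.
Stratum 1 (Low): n = 500; a·d/n = 81·81/500 = 13.1220; b·c/n = 329·9/500 = 5.9220
Stratum 2 (Middle): n = 191; a·d/n = 104·39/191 = 21.2356; b·c/n = 12·36/191 = 2.2618
Stratum 3 (High): n = 676; a·d/n = 214·271/676 = 85.7899; b·c/n = 75·116/676 = 12.8698
OR_MH = (13.1220 + 21.2356 + 85.7899) / (5.9220 + 2.2618 + 12.8698) = 120.1475 / 21.0536 = 5.70675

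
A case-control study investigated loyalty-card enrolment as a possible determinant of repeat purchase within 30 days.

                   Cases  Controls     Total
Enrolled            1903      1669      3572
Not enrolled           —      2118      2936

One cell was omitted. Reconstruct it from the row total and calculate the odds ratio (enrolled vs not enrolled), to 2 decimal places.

The missing cell is in the unexposed row: 2936 − 2118 = 818.
So a = 1903, b = 1669, c = 818, d = 2118.
OR = (a·d)/(b·c) = (1903 × 2118) / (1669 × 818) = 4030554 / 1365242 = 2.95226

2.95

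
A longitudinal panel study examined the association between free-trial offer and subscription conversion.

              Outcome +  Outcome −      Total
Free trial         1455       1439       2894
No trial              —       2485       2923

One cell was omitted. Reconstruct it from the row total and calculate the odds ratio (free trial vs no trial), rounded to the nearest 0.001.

5.737

The missing cell is in the unexposed row: 2923 − 2485 = 438.
So a = 1455, b = 1439, c = 438, d = 2485.
OR = (a·d)/(b·c) = (1455 × 2485) / (1439 × 438) = 3615675 / 630282 = 5.73660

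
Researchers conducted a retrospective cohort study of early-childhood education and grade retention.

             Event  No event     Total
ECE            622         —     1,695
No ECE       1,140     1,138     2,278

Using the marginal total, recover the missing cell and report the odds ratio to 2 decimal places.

0.58

The missing cell is in the exposed row: 1695 − 622 = 1073.
So a = 622, b = 1073, c = 1140, d = 1138.
OR = (a·d)/(b·c) = (622 × 1138) / (1073 × 1140) = 707836 / 1223220 = 0.57867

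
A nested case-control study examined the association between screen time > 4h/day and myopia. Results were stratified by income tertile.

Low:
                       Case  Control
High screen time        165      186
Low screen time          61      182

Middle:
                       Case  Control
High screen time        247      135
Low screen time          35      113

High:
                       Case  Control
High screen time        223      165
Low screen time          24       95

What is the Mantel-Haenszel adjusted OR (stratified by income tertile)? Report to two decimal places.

4.05

OR_MH = Σ(aᵢdᵢ/nᵢ) / Σ(bᵢcᵢ/nᵢ), where nᵢ is the stratum total.
Stratum 1 (Low): n = 594; a·d/n = 165·182/594 = 50.5556; b·c/n = 186·61/594 = 19.1010
Stratum 2 (Middle): n = 530; a·d/n = 247·113/530 = 52.6623; b·c/n = 135·35/530 = 8.9151
Stratum 3 (High): n = 507; a·d/n = 223·95/507 = 41.7850; b·c/n = 165·24/507 = 7.8107
OR_MH = (50.5556 + 52.6623 + 41.7850) / (19.1010 + 8.9151 + 7.8107) = 145.0028 / 35.8268 = 4.04733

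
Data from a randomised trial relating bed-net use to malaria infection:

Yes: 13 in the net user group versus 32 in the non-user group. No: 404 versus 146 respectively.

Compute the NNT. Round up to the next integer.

Risk in treated group = 13/417 = 0.03118; risk in control = 32/178 = 0.17978.
Absolute risk reduction = 0.17978 − 0.03118 = 0.14860
NNT = 1 / ARR = 1 / 0.14860 = 6.729 → round up → 7

7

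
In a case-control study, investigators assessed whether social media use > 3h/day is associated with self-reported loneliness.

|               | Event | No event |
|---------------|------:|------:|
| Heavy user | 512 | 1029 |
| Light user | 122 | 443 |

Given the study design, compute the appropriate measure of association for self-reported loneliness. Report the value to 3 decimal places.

Cells: a = 512, b = 1029, c = 122, d = 443.
This is a case-control study: participants were sampled on outcome status, so risks in the source population cannot be estimated directly — relative risk is not valid here. The odds ratio is the appropriate measure.
OR = (a·d)/(b·c) = (512 × 443) / (1029 × 122) = 226816 / 125538 = 1.80675

1.807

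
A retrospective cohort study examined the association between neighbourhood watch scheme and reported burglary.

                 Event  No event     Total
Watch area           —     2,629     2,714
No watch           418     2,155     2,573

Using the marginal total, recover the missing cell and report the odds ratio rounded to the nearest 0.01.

The missing cell is in the exposed row: 2714 − 2629 = 85.
So a = 85, b = 2629, c = 418, d = 2155.
OR = (a·d)/(b·c) = (85 × 2155) / (2629 × 418) = 183175 / 1098922 = 0.16669

0.17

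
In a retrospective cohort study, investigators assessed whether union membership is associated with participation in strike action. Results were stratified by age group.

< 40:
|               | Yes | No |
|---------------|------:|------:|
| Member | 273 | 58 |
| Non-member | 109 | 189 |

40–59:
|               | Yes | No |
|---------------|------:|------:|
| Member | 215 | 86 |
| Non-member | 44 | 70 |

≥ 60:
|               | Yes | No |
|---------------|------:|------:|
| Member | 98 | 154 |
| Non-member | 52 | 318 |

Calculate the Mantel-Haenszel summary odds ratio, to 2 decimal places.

OR_MH = Σ(aᵢdᵢ/nᵢ) / Σ(bᵢcᵢ/nᵢ), where nᵢ is the stratum total.
Stratum 1 (< 40): n = 629; a·d/n = 273·189/629 = 82.0302; b·c/n = 58·109/629 = 10.0509
Stratum 2 (40–59): n = 415; a·d/n = 215·70/415 = 36.2651; b·c/n = 86·44/415 = 9.1181
Stratum 3 (≥ 60): n = 622; a·d/n = 98·318/622 = 50.1029; b·c/n = 154·52/622 = 12.8746
OR_MH = (82.0302 + 36.2651 + 50.1029) / (10.0509 + 9.1181 + 12.8746) = 168.3982 / 32.0435 = 5.25529

5.26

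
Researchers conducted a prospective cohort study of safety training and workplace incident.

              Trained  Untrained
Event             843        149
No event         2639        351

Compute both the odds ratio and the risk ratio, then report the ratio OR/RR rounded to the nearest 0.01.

Reading the table with exposure as columns: a = 843 (Trained, case), b = 2639 (Trained, non-case), c = 149 (Untrained, case), d = 351.
OR = (843·351)/(2639·149) = 295893/393211 = 0.75250
Risk in exposed = 843/3482 = 0.24210; risk in unexposed = 149/500 = 0.29800; RR = 0.81242
OR/RR = 0.75250 / 0.81242 = 0.92625
The outcome is not rare, so the OR lies further from 1 than the RR.

0.93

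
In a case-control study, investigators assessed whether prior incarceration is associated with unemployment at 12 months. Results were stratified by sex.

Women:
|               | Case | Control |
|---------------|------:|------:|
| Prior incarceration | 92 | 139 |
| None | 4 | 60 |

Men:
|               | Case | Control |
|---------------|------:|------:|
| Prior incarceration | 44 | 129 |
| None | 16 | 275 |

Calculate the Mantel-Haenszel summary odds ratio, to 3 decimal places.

7.072

OR_MH = Σ(aᵢdᵢ/nᵢ) / Σ(bᵢcᵢ/nᵢ), where nᵢ is the stratum total.
Stratum 1 (Women): n = 295; a·d/n = 92·60/295 = 18.7119; b·c/n = 139·4/295 = 1.8847
Stratum 2 (Men): n = 464; a·d/n = 44·275/464 = 26.0776; b·c/n = 129·16/464 = 4.4483
OR_MH = (18.7119 + 26.0776) / (1.8847 + 4.4483) = 44.7895 / 6.3330 = 7.07237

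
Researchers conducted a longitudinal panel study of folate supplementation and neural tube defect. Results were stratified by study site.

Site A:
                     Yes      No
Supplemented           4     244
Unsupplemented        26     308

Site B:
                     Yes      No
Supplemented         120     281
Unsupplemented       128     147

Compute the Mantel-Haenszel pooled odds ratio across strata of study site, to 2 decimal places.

0.44

OR_MH = Σ(aᵢdᵢ/nᵢ) / Σ(bᵢcᵢ/nᵢ), where nᵢ is the stratum total.
Stratum 1 (Site A): n = 582; a·d/n = 4·308/582 = 2.1168; b·c/n = 244·26/582 = 10.9003
Stratum 2 (Site B): n = 676; a·d/n = 120·147/676 = 26.0947; b·c/n = 281·128/676 = 53.2071
OR_MH = (2.1168 + 26.0947) / (10.9003 + 53.2071) = 28.2115 / 64.1074 = 0.44007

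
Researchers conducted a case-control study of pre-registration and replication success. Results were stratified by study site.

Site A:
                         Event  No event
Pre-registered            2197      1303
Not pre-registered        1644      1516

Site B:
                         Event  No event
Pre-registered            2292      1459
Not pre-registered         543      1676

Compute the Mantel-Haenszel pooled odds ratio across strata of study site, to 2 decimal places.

OR_MH = Σ(aᵢdᵢ/nᵢ) / Σ(bᵢcᵢ/nᵢ), where nᵢ is the stratum total.
Stratum 1 (Site A): n = 6660; a·d/n = 2197·1516/6660 = 500.0979; b·c/n = 1303·1644/6660 = 321.6414
Stratum 2 (Site B): n = 5970; a·d/n = 2292·1676/5970 = 643.4492; b·c/n = 1459·543/5970 = 132.7030
OR_MH = (500.0979 + 643.4492) / (321.6414 + 132.7030) = 1143.5471 / 454.3445 = 2.51692

2.52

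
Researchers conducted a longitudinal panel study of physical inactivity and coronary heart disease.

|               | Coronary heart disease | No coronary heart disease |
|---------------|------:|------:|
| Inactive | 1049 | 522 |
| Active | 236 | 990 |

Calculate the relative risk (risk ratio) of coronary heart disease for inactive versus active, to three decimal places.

Cells: a = 1049, b = 522, c = 236, d = 990.
Risk in exposed = 1049/1571 = 0.66773; risk in unexposed = 236/1226 = 0.19250.
RR = 0.66773 / 0.19250 = 3.46879
The risk among the exposed is 3.47 times that among the unexposed.

3.469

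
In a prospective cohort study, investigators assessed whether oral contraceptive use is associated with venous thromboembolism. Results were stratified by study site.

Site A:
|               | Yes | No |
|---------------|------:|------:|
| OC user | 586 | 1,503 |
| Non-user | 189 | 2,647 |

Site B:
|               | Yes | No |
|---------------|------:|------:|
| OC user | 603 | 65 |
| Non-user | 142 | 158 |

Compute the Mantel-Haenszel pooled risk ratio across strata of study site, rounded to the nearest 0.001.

RR_MH = Σ(aᵢ·n₀ᵢ/nᵢ) / Σ(cᵢ·n₁ᵢ/nᵢ), with n₁ᵢ = aᵢ+bᵢ (exposed), n₀ᵢ = cᵢ+dᵢ (unexposed), nᵢ = n₁ᵢ+n₀ᵢ.
Stratum 1 (Site A): n₁ = 2089, n₀ = 2836, n = 4925; a·n₀/n = 586·2836/4925 = 337.4408; c·n₁/n = 189·2089/4925 = 80.1667
Stratum 2 (Site B): n₁ = 668, n₀ = 300, n = 968; a·n₀/n = 603·300/968 = 186.8802; c·n₁/n = 142·668/968 = 97.9917
RR_MH = (337.4408 + 186.8802) / (80.1667 + 97.9917) = 524.3210 / 178.1584 = 2.94300

2.943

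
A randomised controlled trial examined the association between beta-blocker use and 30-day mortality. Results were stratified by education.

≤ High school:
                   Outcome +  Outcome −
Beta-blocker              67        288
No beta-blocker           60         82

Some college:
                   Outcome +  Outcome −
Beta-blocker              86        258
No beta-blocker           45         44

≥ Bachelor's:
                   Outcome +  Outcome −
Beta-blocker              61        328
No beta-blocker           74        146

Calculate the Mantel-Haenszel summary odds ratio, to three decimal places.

OR_MH = Σ(aᵢdᵢ/nᵢ) / Σ(bᵢcᵢ/nᵢ), where nᵢ is the stratum total.
Stratum 1 (≤ High school): n = 497; a·d/n = 67·82/497 = 11.0543; b·c/n = 288·60/497 = 34.7686
Stratum 2 (Some college): n = 433; a·d/n = 86·44/433 = 8.7390; b·c/n = 258·45/433 = 26.8129
Stratum 3 (≥ Bachelor's): n = 609; a·d/n = 61·146/609 = 14.6240; b·c/n = 328·74/609 = 39.8555
OR_MH = (11.0543 + 8.7390 + 14.6240) / (34.7686 + 26.8129 + 39.8555) = 34.4173 / 101.4370 = 0.33930

0.339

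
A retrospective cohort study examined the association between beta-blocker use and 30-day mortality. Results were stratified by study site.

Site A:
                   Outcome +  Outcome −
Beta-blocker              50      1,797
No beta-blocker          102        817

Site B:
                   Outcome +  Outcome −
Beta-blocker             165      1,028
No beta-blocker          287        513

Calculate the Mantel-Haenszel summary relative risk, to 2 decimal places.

0.35

RR_MH = Σ(aᵢ·n₀ᵢ/nᵢ) / Σ(cᵢ·n₁ᵢ/nᵢ), with n₁ᵢ = aᵢ+bᵢ (exposed), n₀ᵢ = cᵢ+dᵢ (unexposed), nᵢ = n₁ᵢ+n₀ᵢ.
Stratum 1 (Site A): n₁ = 1847, n₀ = 919, n = 2766; a·n₀/n = 50·919/2766 = 16.6124; c·n₁/n = 102·1847/2766 = 68.1106
Stratum 2 (Site B): n₁ = 1193, n₀ = 800, n = 1993; a·n₀/n = 165·800/1993 = 66.2318; c·n₁/n = 287·1193/1993 = 171.7968
RR_MH = (16.6124 + 66.2318) / (68.1106 + 171.7968) = 82.8442 / 239.9074 = 0.34532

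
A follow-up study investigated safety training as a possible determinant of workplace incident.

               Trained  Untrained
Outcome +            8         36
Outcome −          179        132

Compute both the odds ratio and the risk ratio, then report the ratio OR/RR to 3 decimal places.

Reading the table with exposure as columns: a = 8 (Trained, case), b = 179 (Trained, non-case), c = 36 (Untrained, case), d = 132.
OR = (8·132)/(179·36) = 1056/6444 = 0.16387
Risk in exposed = 8/187 = 0.04278; risk in unexposed = 36/168 = 0.21429; RR = 0.19964
OR/RR = 0.16387 / 0.19964 = 0.82083
The outcome is not rare, so the OR lies further from 1 than the RR.

0.821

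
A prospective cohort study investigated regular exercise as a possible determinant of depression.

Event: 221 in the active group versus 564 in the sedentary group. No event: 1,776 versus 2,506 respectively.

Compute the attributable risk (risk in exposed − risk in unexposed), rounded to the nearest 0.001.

From the description: a = 221, b = 1776, c = 564, d = 2506.
Risk in exposed = 221/1997 = 0.110666; risk in unexposed = 564/3070 = 0.183713.
Risk difference = 0.110666 − 0.183713 = -0.073047

-0.073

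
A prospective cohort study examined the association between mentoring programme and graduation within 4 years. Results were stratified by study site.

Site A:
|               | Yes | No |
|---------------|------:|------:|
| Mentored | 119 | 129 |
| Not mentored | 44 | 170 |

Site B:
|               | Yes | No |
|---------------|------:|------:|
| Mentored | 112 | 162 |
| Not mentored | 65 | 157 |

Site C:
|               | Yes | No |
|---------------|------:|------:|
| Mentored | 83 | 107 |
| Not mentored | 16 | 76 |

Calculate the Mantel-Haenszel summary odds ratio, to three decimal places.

OR_MH = Σ(aᵢdᵢ/nᵢ) / Σ(bᵢcᵢ/nᵢ), where nᵢ is the stratum total.
Stratum 1 (Site A): n = 462; a·d/n = 119·170/462 = 43.7879; b·c/n = 129·44/462 = 12.2857
Stratum 2 (Site B): n = 496; a·d/n = 112·157/496 = 35.4516; b·c/n = 162·65/496 = 21.2298
Stratum 3 (Site C): n = 282; a·d/n = 83·76/282 = 22.3688; b·c/n = 107·16/282 = 6.0709
OR_MH = (43.7879 + 35.4516 + 22.3688) / (12.2857 + 21.2298 + 6.0709) = 101.6083 / 39.5865 = 2.56674

2.567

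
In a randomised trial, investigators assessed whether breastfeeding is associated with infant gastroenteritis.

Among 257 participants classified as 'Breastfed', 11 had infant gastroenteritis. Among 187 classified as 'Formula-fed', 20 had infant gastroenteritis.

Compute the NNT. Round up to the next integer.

Risk in treated group = 11/257 = 0.04280; risk in control = 20/187 = 0.10695.
Absolute risk reduction = 0.10695 − 0.04280 = 0.06415
NNT = 1 / ARR = 1 / 0.06415 = 15.588 → round up → 16

16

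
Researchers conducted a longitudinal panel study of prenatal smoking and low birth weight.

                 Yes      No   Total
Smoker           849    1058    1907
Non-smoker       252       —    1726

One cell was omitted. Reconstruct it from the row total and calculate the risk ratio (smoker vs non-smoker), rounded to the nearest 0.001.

3.049

The missing cell is in the unexposed row: 1726 − 252 = 1474.
So a = 849, b = 1058, c = 252, d = 1474.
RR = [a/(a+b)] / [c/(c+d)] = (849/1907) / (252/1726) = 0.44520/0.14600 = 3.04928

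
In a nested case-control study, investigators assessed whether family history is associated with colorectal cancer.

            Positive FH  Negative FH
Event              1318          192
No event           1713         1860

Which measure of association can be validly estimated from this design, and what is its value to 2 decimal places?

7.45

Reading the table with exposure as columns: a = 1318 (Positive FH, case), b = 1713 (Positive FH, non-case), c = 192 (Negative FH, case), d = 1860.
This is a nested case-control study: participants were sampled on outcome status, so risks in the source population cannot be estimated directly — relative risk is not valid here. The odds ratio is the appropriate measure.
OR = (a·d)/(b·c) = (1318 × 1860) / (1713 × 192) = 2451480 / 328896 = 7.45366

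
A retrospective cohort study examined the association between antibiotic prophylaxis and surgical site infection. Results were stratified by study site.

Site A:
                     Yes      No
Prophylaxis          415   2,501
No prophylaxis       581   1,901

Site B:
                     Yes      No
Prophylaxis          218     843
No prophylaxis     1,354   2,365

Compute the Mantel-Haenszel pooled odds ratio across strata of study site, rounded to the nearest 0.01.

OR_MH = Σ(aᵢdᵢ/nᵢ) / Σ(bᵢcᵢ/nᵢ), where nᵢ is the stratum total.
Stratum 1 (Site A): n = 5398; a·d/n = 415·1901/5398 = 146.1495; b·c/n = 2501·581/5398 = 269.1888
Stratum 2 (Site B): n = 4780; a·d/n = 218·2365/4780 = 107.8598; b·c/n = 843·1354/4780 = 238.7912
OR_MH = (146.1495 + 107.8598) / (269.1888 + 238.7912) = 254.0093 / 507.9800 = 0.50004

0.50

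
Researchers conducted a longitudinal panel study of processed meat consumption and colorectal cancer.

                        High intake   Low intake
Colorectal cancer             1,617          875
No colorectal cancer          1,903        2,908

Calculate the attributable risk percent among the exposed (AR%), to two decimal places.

Reading the table with exposure as columns: a = 1617 (High intake, case), b = 1903 (High intake, non-case), c = 875 (Low intake, case), d = 2908.
Risk in exposed = 1617/3520 = 0.45937; risk in unexposed = 875/3783 = 0.23130.
RR = 0.45937/0.23130 = 1.98607
AR% = (RR − 1)/RR × 100 = (1.98607 − 1)/1.98607 × 100 = 49.6494%

49.65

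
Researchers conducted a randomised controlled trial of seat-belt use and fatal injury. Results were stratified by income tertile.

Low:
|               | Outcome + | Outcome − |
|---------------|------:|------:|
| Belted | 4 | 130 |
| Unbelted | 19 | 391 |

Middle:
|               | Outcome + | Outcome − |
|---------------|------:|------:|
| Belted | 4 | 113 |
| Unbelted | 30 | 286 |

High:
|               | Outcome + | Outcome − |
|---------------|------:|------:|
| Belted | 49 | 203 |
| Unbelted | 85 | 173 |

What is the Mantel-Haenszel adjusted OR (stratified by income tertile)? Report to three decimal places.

0.479

OR_MH = Σ(aᵢdᵢ/nᵢ) / Σ(bᵢcᵢ/nᵢ), where nᵢ is the stratum total.
Stratum 1 (Low): n = 544; a·d/n = 4·391/544 = 2.8750; b·c/n = 130·19/544 = 4.5404
Stratum 2 (Middle): n = 433; a·d/n = 4·286/433 = 2.6420; b·c/n = 113·30/433 = 7.8291
Stratum 3 (High): n = 510; a·d/n = 49·173/510 = 16.6216; b·c/n = 203·85/510 = 33.8333
OR_MH = (2.8750 + 2.6420 + 16.6216) / (4.5404 + 7.8291 + 33.8333) = 22.1386 / 46.2029 = 0.47916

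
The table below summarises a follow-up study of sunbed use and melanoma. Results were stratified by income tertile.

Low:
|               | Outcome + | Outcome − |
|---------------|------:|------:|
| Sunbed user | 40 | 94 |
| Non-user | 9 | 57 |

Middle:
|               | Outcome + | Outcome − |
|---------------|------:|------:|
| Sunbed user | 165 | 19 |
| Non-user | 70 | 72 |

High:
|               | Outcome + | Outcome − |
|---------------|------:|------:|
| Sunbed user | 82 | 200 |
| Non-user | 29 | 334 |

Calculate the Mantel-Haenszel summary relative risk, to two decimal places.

2.25

RR_MH = Σ(aᵢ·n₀ᵢ/nᵢ) / Σ(cᵢ·n₁ᵢ/nᵢ), with n₁ᵢ = aᵢ+bᵢ (exposed), n₀ᵢ = cᵢ+dᵢ (unexposed), nᵢ = n₁ᵢ+n₀ᵢ.
Stratum 1 (Low): n₁ = 134, n₀ = 66, n = 200; a·n₀/n = 40·66/200 = 13.2000; c·n₁/n = 9·134/200 = 6.0300
Stratum 2 (Middle): n₁ = 184, n₀ = 142, n = 326; a·n₀/n = 165·142/326 = 71.8712; c·n₁/n = 70·184/326 = 39.5092
Stratum 3 (High): n₁ = 282, n₀ = 363, n = 645; a·n₀/n = 82·363/645 = 46.1488; c·n₁/n = 29·282/645 = 12.6791
RR_MH = (13.2000 + 71.8712 + 46.1488) / (6.0300 + 39.5092 + 12.6791) = 131.2200 / 58.2183 = 2.25393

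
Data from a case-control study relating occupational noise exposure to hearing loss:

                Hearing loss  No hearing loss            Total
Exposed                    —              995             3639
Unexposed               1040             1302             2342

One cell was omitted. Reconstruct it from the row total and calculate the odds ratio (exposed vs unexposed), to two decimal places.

3.33

The missing cell is in the exposed row: 3639 − 995 = 2644.
So a = 2644, b = 995, c = 1040, d = 1302.
OR = (a·d)/(b·c) = (2644 × 1302) / (995 × 1040) = 3442488 / 1034800 = 3.32672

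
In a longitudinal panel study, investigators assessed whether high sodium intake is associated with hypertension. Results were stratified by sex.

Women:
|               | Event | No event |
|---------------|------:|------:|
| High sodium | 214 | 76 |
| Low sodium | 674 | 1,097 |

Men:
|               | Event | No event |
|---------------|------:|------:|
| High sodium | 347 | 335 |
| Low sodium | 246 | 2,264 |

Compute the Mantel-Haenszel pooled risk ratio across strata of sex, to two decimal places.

3.10

RR_MH = Σ(aᵢ·n₀ᵢ/nᵢ) / Σ(cᵢ·n₁ᵢ/nᵢ), with n₁ᵢ = aᵢ+bᵢ (exposed), n₀ᵢ = cᵢ+dᵢ (unexposed), nᵢ = n₁ᵢ+n₀ᵢ.
Stratum 1 (Women): n₁ = 290, n₀ = 1771, n = 2061; a·n₀/n = 214·1771/2061 = 183.8884; c·n₁/n = 674·290/2061 = 94.8375
Stratum 2 (Men): n₁ = 682, n₀ = 2510, n = 3192; a·n₀/n = 347·2510/3192 = 272.8603; c·n₁/n = 246·682/3192 = 52.5602
RR_MH = (183.8884 + 272.8603) / (94.8375 + 52.5602) = 456.7487 / 147.3976 = 3.09875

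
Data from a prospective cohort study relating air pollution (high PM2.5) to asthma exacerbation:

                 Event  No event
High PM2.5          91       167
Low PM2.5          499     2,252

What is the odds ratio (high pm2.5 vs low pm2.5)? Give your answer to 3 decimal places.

Cells: a = 91, b = 167, c = 499, d = 2252.
OR = (a·d)/(b·c) = (91 × 2252) / (167 × 499) = 204932 / 83333 = 2.45919
The odds of asthma exacerbation are about 2.46 times as high in the high pm2.5 group.

2.459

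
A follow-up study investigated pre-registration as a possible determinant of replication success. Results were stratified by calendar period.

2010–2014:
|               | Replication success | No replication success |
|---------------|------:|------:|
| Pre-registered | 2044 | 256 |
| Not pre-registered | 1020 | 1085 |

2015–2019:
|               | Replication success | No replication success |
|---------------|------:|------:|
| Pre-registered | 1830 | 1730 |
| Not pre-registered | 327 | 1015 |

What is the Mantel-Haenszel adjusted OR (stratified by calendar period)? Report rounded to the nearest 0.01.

OR_MH = Σ(aᵢdᵢ/nᵢ) / Σ(bᵢcᵢ/nᵢ), where nᵢ is the stratum total.
Stratum 1 (2010–2014): n = 4405; a·d/n = 2044·1085/4405 = 503.4597; b·c/n = 256·1020/4405 = 59.2781
Stratum 2 (2015–2019): n = 4902; a·d/n = 1830·1015/4902 = 378.9168; b·c/n = 1730·327/4902 = 115.4039
OR_MH = (503.4597 + 378.9168) / (59.2781 + 115.4039) = 882.3765 / 174.6820 = 5.05133

5.05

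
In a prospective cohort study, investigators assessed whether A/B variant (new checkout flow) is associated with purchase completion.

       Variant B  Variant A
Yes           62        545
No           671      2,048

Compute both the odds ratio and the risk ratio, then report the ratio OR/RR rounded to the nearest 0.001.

Reading the table with exposure as columns: a = 62 (Variant B, case), b = 671 (Variant B, non-case), c = 545 (Variant A, case), d = 2048.
OR = (62·2048)/(671·545) = 126976/365695 = 0.34722
Risk in exposed = 62/733 = 0.08458; risk in unexposed = 545/2593 = 0.21018; RR = 0.40243
OR/RR = 0.34722 / 0.40243 = 0.86280
The outcome is not rare, so the OR lies further from 1 than the RR.

0.863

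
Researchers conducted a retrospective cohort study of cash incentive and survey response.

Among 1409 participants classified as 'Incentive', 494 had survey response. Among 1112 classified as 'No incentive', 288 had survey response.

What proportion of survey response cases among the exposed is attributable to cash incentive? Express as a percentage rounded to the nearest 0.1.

26.1

From the description: a = 494, b = 915, c = 288, d = 824.
Risk in exposed = 494/1409 = 0.35060; risk in unexposed = 288/1112 = 0.25899.
RR = 0.35060/0.25899 = 1.35372
AR% = (RR − 1)/RR × 100 = (1.35372 − 1)/1.35372 × 100 = 26.1294%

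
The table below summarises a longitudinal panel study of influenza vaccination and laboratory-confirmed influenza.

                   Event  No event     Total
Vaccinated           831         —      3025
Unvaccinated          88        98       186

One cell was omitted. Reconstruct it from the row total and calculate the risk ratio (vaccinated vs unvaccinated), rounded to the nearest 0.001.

The missing cell is in the exposed row: 3025 − 831 = 2194.
So a = 831, b = 2194, c = 88, d = 98.
RR = [a/(a+b)] / [c/(c+d)] = (831/3025) / (88/186) = 0.27471/0.47312 = 0.58064

0.581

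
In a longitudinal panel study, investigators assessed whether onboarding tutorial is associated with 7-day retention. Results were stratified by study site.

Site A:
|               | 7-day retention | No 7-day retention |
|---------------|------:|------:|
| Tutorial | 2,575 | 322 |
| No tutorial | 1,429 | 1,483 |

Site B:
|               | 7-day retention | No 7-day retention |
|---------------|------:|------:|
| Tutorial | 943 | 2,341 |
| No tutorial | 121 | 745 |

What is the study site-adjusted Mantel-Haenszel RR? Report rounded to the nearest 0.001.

RR_MH = Σ(aᵢ·n₀ᵢ/nᵢ) / Σ(cᵢ·n₁ᵢ/nᵢ), with n₁ᵢ = aᵢ+bᵢ (exposed), n₀ᵢ = cᵢ+dᵢ (unexposed), nᵢ = n₁ᵢ+n₀ᵢ.
Stratum 1 (Site A): n₁ = 2897, n₀ = 2912, n = 5809; a·n₀/n = 2575·2912/5809 = 1290.8246; c·n₁/n = 1429·2897/5809 = 712.6550
Stratum 2 (Site B): n₁ = 3284, n₀ = 866, n = 4150; a·n₀/n = 943·866/4150 = 196.7802; c·n₁/n = 121·3284/4150 = 95.7504
RR_MH = (1290.8246 + 196.7802) / (712.6550 + 95.7504) = 1487.6048 / 808.4054 = 1.84017

1.840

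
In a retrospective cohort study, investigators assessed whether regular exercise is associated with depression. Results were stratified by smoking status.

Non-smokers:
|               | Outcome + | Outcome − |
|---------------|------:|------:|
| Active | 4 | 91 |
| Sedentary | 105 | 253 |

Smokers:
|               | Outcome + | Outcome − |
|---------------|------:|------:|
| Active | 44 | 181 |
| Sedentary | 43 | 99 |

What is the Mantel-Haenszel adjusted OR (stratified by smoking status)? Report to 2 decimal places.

0.33

OR_MH = Σ(aᵢdᵢ/nᵢ) / Σ(bᵢcᵢ/nᵢ), where nᵢ is the stratum total.
Stratum 1 (Non-smokers): n = 453; a·d/n = 4·253/453 = 2.2340; b·c/n = 91·105/453 = 21.0927
Stratum 2 (Smokers): n = 367; a·d/n = 44·99/367 = 11.8692; b·c/n = 181·43/367 = 21.2071
OR_MH = (2.2340 + 11.8692) / (21.0927 + 21.2071) = 14.1032 / 42.2998 = 0.33341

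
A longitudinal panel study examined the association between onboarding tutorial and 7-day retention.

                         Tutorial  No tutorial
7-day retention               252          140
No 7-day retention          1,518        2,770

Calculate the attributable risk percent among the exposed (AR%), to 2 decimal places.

66.21

Reading the table with exposure as columns: a = 252 (Tutorial, case), b = 1518 (Tutorial, non-case), c = 140 (No tutorial, case), d = 2770.
Risk in exposed = 252/1770 = 0.14237; risk in unexposed = 140/2910 = 0.04811.
RR = 0.14237/0.04811 = 2.95932
AR% = (RR − 1)/RR × 100 = (2.95932 − 1)/2.95932 × 100 = 66.2085%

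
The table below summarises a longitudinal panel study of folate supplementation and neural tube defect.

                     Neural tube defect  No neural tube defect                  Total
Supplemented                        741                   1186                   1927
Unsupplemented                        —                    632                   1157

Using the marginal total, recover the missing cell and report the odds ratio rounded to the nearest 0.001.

The missing cell is in the unexposed row: 1157 − 632 = 525.
So a = 741, b = 1186, c = 525, d = 632.
OR = (a·d)/(b·c) = (741 × 632) / (1186 × 525) = 468312 / 622650 = 0.75213

0.752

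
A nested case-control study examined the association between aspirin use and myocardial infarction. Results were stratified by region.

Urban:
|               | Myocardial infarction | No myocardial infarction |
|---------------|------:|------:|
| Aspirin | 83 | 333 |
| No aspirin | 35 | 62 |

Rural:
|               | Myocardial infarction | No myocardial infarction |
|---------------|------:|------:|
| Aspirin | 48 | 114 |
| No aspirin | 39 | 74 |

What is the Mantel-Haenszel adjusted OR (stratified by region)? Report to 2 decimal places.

OR_MH = Σ(aᵢdᵢ/nᵢ) / Σ(bᵢcᵢ/nᵢ), where nᵢ is the stratum total.
Stratum 1 (Urban): n = 513; a·d/n = 83·62/513 = 10.0312; b·c/n = 333·35/513 = 22.7193
Stratum 2 (Rural): n = 275; a·d/n = 48·74/275 = 12.9164; b·c/n = 114·39/275 = 16.1673
OR_MH = (10.0312 + 12.9164) / (22.7193 + 16.1673) = 22.9476 / 38.8866 = 0.59012

0.59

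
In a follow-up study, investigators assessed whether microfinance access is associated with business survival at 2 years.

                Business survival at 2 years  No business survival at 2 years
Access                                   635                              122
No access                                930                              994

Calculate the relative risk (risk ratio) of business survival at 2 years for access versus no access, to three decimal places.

1.735

Cells: a = 635, b = 122, c = 930, d = 994.
Risk in exposed = 635/757 = 0.83884; risk in unexposed = 930/1924 = 0.48337.
RR = 0.83884 / 0.48337 = 1.73540
The risk among the exposed is 1.74 times that among the unexposed.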